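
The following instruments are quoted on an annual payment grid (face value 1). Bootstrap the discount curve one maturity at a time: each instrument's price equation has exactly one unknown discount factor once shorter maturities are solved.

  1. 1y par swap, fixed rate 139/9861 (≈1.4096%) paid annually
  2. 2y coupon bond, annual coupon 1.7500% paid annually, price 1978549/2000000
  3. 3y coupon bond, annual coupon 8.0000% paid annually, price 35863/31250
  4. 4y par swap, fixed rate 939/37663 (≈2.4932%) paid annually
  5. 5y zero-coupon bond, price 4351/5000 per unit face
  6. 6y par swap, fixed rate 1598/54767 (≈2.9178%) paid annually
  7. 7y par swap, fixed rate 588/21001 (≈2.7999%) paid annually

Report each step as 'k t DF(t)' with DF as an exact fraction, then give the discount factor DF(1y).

1 1 9861/10000
2 2 9553/10000
3 3 2297/2500
4 4 9061/10000
5 5 4351/5000
6 6 4201/5000
7 7 2059/2500
DF(1y) = 9861/10000 ≈ 0.986100

step 1 [1y] swap r/1=139/9861: DF=(1 − 139/9861·(0))/(1+139/9861) = 9861/10000 ≈ 0.986100
step 2 [2y] bond c/1=7/400: DF=(1978549/2000000 − 7/400·(0.986100))/(1+7/400) = 9553/10000 ≈ 0.955300
step 3 [3y] bond c/1=2/25: DF=(35863/31250 − 2/25·(0.986100+0.955300))/(1+2/25) = 2297/2500 ≈ 0.918800
step 4 [4y] swap r/1=939/37663: DF=(1 − 939/37663·(0.986100+0.955300+0.918800))/(1+939/37663) = 9061/10000 ≈ 0.906100
step 5 [5y] zero: DF = P = 4351/5000 ≈ 0.870200
step 6 [6y] swap r/1=1598/54767: DF=(1 − 1598/54767·(0.986100+0.955300+0.918800+0.906100+0.870200))/(1+1598/54767) = 4201/5000 ≈ 0.840200
step 7 [7y] swap r/1=588/21001: DF=(1 − 588/21001·(0.986100+0.955300+0.918800+0.906100+0.870200+0.840200))/(1+588/21001) = 2059/2500 ≈ 0.823600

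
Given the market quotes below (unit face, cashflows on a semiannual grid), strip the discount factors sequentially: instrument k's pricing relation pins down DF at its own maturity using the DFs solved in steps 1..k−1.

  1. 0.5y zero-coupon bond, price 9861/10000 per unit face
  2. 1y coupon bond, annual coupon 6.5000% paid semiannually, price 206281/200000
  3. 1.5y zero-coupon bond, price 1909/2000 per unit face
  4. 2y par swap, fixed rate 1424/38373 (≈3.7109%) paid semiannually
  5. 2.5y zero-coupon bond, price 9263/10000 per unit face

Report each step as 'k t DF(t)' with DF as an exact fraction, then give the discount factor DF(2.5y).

1 1/2 9861/10000
2 1 9679/10000
3 3/2 1909/2000
4 2 1161/1250
5 5/2 9263/10000
DF(2.5y) = 9263/10000 ≈ 0.926300

step 1 [0.5y] zero: DF = P = 9861/10000 ≈ 0.986100
step 2 [1y] bond c/2=13/400: DF=(206281/200000 − 13/400·(0.986100))/(1+13/400) = 9679/10000 ≈ 0.967900
step 3 [1.5y] zero: DF = P = 1909/2000 ≈ 0.954500
step 4 [2y] swap r/2=712/38373: DF=(1 − 712/38373·(0.986100+0.967900+0.954500))/(1+712/38373) = 1161/1250 ≈ 0.928800
step 5 [2.5y] zero: DF = P = 9263/10000 ≈ 0.926300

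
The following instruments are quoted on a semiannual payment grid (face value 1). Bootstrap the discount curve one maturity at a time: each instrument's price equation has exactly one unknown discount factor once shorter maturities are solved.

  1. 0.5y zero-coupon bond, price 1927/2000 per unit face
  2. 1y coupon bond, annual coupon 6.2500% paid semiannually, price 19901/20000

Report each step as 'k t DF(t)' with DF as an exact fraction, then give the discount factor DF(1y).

1 1/2 1927/2000
2 1 9357/10000
DF(1y) = 9357/10000 ≈ 0.935700

step 1 [0.5y] zero: DF = P = 1927/2000 ≈ 0.963500
step 2 [1y] bond c/2=1/32: DF=(19901/20000 − 1/32·(0.963500))/(1+1/32) = 9357/10000 ≈ 0.935700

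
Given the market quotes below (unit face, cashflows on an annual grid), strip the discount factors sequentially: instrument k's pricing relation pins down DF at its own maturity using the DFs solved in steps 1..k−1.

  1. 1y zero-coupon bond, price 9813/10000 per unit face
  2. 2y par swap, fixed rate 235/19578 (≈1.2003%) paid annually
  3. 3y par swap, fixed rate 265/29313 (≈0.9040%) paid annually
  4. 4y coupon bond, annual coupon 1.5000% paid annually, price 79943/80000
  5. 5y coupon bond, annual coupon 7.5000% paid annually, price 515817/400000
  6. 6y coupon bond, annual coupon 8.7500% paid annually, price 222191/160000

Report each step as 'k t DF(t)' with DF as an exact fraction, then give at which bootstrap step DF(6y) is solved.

1 1 9813/10000
2 2 1953/2000
3 3 1947/2000
4 4 2353/2500
5 5 4647/5000
6 6 4453/5000
DF(6y) is solved at step 6

step 1 [1y] zero: DF = P = 9813/10000 ≈ 0.981300
step 2 [2y] swap r/1=235/19578: DF=(1 − 235/19578·(0.981300))/(1+235/19578) = 1953/2000 ≈ 0.976500
step 3 [3y] swap r/1=265/29313: DF=(1 − 265/29313·(0.981300+0.976500))/(1+265/29313) = 1947/2000 ≈ 0.973500
step 4 [4y] bond c/1=3/200: DF=(79943/80000 − 3/200·(0.981300+0.976500+0.973500))/(1+3/200) = 2353/2500 ≈ 0.941200
step 5 [5y] bond c/1=3/40: DF=(515817/400000 − 3/40·(0.981300+0.976500+0.973500+0.941200))/(1+3/40) = 4647/5000 ≈ 0.929400
step 6 [6y] bond c/1=7/80: DF=(222191/160000 − 7/80·(0.981300+0.976500+0.973500+0.941200+0.929400))/(1+7/80) = 4453/5000 ≈ 0.890600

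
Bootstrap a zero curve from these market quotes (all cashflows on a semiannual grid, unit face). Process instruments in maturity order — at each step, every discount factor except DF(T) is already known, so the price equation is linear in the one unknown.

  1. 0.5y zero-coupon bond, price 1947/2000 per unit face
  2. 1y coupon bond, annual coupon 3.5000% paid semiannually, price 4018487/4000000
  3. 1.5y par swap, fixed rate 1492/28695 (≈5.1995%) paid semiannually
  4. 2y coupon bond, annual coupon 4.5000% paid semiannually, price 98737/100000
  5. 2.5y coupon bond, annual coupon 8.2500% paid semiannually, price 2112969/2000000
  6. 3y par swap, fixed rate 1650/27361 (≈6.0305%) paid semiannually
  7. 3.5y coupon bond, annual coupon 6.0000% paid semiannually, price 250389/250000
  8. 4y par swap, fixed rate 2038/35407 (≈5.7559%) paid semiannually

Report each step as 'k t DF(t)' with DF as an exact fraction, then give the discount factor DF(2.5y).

step 1 [0.5y] zero: DF = P = 1947/2000 ≈ 0.973500
step 2 [1y] bond c/2=7/400: DF=(4018487/4000000 − 7/400·(0.973500))/(1+7/400) = 4853/5000 ≈ 0.970600
step 3 [1.5y] swap r/2=746/28695: DF=(1 − 746/28695·(0.973500+0.970600))/(1+746/28695) = 4627/5000 ≈ 0.925400
step 4 [2y] bond c/2=9/400: DF=(98737/100000 − 9/400·(0.973500+0.970600+0.925400))/(1+9/400) = 361/400 ≈ 0.902500
step 5 [2.5y] bond c/2=33/800: DF=(2112969/2000000 − 33/800·(0.973500+0.970600+0.925400+0.902500))/(1+33/800) = 2163/2500 ≈ 0.865200
step 6 [3y] swap r/2=825/27361: DF=(1 − 825/27361·(0.973500+0.970600+0.925400+0.902500+0.865200))/(1+825/27361) = 167/200 ≈ 0.835000
step 7 [3.5y] bond c/2=3/100: DF=(250389/250000 − 3/100·(0.973500+0.970600+0.925400+0.902500+0.865200+0.835000))/(1+3/100) = 813/1000 ≈ 0.813000
step 8 [4y] swap r/2=1019/35407: DF=(1 − 1019/35407·(0.973500+0.970600+0.925400+0.902500+0.865200+0.835000+0.813000))/(1+1019/35407) = 3981/5000 ≈ 0.796200

1 1/2 1947/2000
2 1 4853/5000
3 3/2 4627/5000
4 2 361/400
5 5/2 2163/2500
6 3 167/200
7 7/2 813/1000
8 4 3981/5000
DF(2.5y) = 2163/2500 ≈ 0.865200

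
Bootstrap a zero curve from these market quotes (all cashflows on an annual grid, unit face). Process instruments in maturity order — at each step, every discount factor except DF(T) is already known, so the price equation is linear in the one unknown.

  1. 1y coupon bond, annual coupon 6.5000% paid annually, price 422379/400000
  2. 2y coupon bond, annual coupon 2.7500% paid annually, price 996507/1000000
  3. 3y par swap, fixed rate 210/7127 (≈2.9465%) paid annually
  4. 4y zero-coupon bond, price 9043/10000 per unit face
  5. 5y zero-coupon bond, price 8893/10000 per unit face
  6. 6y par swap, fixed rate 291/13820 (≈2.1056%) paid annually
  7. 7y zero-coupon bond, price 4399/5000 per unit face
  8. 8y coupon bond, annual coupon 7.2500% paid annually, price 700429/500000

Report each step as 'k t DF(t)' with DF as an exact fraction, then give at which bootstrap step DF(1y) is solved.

step 1 [1y] bond c/1=13/200: DF=(422379/400000 − 13/200·(0))/(1+13/200) = 1983/2000 ≈ 0.991500
step 2 [2y] bond c/1=11/400: DF=(996507/1000000 − 11/400·(0.991500))/(1+11/400) = 9433/10000 ≈ 0.943300
step 3 [3y] swap r/1=210/7127: DF=(1 − 210/7127·(0.991500+0.943300))/(1+210/7127) = 229/250 ≈ 0.916000
step 4 [4y] zero: DF = P = 9043/10000 ≈ 0.904300
step 5 [5y] zero: DF = P = 8893/10000 ≈ 0.889300
step 6 [6y] swap r/1=291/13820: DF=(1 − 291/13820·(0.991500+0.943300+0.916000+0.904300+0.889300))/(1+291/13820) = 2209/2500 ≈ 0.883600
step 7 [7y] zero: DF = P = 4399/5000 ≈ 0.879800
step 8 [8y] bond c/1=29/400: DF=(700429/500000 − 29/400·(0.991500+0.943300+0.916000+0.904300+0.889300+0.883600+0.879800))/(1+29/400) = 873/1000 ≈ 0.873000

1 1 1983/2000
2 2 9433/10000
3 3 229/250
4 4 9043/10000
5 5 8893/10000
6 6 2209/2500
7 7 4399/5000
8 8 873/1000
DF(1y) is solved at step 1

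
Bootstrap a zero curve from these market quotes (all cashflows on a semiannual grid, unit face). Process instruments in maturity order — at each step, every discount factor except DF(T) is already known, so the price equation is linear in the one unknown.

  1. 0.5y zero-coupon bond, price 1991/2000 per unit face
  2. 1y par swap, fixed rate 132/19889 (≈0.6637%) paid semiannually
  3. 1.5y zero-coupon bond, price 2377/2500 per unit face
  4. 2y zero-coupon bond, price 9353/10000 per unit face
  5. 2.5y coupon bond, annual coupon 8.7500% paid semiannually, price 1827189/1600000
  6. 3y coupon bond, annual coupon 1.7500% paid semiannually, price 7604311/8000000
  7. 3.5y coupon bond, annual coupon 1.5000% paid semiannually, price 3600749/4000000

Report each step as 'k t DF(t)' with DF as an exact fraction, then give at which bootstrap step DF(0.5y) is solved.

1 1/2 1991/2000
2 1 4967/5000
3 3/2 2377/2500
4 2 9353/10000
5 5/2 9317/10000
6 3 4503/5000
7 7/2 851/1000
DF(0.5y) is solved at step 1

step 1 [0.5y] zero: DF = P = 1991/2000 ≈ 0.995500
step 2 [1y] swap r/2=66/19889: DF=(1 − 66/19889·(0.995500))/(1+66/19889) = 4967/5000 ≈ 0.993400
step 3 [1.5y] zero: DF = P = 2377/2500 ≈ 0.950800
step 4 [2y] zero: DF = P = 9353/10000 ≈ 0.935300
step 5 [2.5y] bond c/2=7/160: DF=(1827189/1600000 − 7/160·(0.995500+0.993400+0.950800+0.935300))/(1+7/160) = 9317/10000 ≈ 0.931700
step 6 [3y] bond c/2=7/800: DF=(7604311/8000000 − 7/800·(0.995500+0.993400+0.950800+0.935300+0.931700))/(1+7/800) = 4503/5000 ≈ 0.900600
step 7 [3.5y] bond c/2=3/400: DF=(3600749/4000000 − 3/400·(0.995500+0.993400+0.950800+0.935300+0.931700+0.900600))/(1+3/400) = 851/1000 ≈ 0.851000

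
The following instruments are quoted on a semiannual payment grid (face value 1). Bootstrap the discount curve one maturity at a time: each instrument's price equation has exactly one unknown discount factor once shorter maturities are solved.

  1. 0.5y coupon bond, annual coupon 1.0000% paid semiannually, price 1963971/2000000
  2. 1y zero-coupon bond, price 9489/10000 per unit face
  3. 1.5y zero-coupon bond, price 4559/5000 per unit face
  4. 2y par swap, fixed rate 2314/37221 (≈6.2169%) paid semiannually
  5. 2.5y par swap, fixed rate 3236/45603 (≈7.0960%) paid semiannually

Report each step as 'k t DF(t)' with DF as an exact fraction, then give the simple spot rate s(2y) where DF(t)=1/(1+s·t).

step 1 [0.5y] bond c/2=1/200: DF=(1963971/2000000 − 1/200·(0))/(1+1/200) = 9771/10000 ≈ 0.977100
step 2 [1y] zero: DF = P = 9489/10000 ≈ 0.948900
step 3 [1.5y] zero: DF = P = 4559/5000 ≈ 0.911800
step 4 [2y] swap r/2=1157/37221: DF=(1 − 1157/37221·(0.977100+0.948900+0.911800))/(1+1157/37221) = 8843/10000 ≈ 0.884300
step 5 [2.5y] swap r/2=1618/45603: DF=(1 − 1618/45603·(0.977100+0.948900+0.911800+0.884300))/(1+1618/45603) = 4191/5000 ≈ 0.838200

1 1/2 9771/10000
2 1 9489/10000
3 3/2 4559/5000
4 2 8843/10000
5 5/2 4191/5000
s(2y) = (1/(8843/10000) − 1)/(2) = 1157/17686 ≈ 6.5419%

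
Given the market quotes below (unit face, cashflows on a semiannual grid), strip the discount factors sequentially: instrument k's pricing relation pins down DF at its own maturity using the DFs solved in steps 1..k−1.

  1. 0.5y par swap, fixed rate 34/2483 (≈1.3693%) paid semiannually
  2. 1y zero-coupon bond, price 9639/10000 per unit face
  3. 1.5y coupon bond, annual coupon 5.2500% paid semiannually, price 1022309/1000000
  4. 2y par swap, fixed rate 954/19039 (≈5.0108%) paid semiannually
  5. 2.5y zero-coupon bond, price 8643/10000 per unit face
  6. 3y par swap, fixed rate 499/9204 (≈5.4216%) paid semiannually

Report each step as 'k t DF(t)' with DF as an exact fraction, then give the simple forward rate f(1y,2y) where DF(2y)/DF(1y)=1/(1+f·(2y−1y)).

step 1 [0.5y] swap r/2=17/2483: DF=(1 − 17/2483·(0))/(1+17/2483) = 2483/2500 ≈ 0.993200
step 2 [1y] zero: DF = P = 9639/10000 ≈ 0.963900
step 3 [1.5y] bond c/2=21/800: DF=(1022309/1000000 − 21/800·(0.993200+0.963900))/(1+21/800) = 9461/10000 ≈ 0.946100
step 4 [2y] swap r/2=477/19039: DF=(1 − 477/19039·(0.993200+0.963900+0.946100))/(1+477/19039) = 4523/5000 ≈ 0.904600
step 5 [2.5y] zero: DF = P = 8643/10000 ≈ 0.864300
step 6 [3y] swap r/2=499/18408: DF=(1 − 499/18408·(0.993200+0.963900+0.946100+0.904600+0.864300))/(1+499/18408) = 8503/10000 ≈ 0.850300

1 1/2 2483/2500
2 1 9639/10000
3 3/2 9461/10000
4 2 4523/5000
5 5/2 8643/10000
6 3 8503/10000
f(1y,2y) = ((9639/10000)/(4523/5000) − 1)/(1) = 593/9046 ≈ 6.5554%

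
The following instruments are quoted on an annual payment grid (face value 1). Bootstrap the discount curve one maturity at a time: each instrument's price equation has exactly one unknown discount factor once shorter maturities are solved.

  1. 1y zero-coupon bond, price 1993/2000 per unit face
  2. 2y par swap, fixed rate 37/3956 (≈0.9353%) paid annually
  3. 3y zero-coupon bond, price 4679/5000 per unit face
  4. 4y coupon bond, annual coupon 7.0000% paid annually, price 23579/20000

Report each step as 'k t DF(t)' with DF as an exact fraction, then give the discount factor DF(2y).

1 1 1993/2000
2 2 1963/2000
3 3 4679/5000
4 4 1139/1250
DF(2y) = 1963/2000 ≈ 0.981500

step 1 [1y] zero: DF = P = 1993/2000 ≈ 0.996500
step 2 [2y] swap r/1=37/3956: DF=(1 − 37/3956·(0.996500))/(1+37/3956) = 1963/2000 ≈ 0.981500
step 3 [3y] zero: DF = P = 4679/5000 ≈ 0.935800
step 4 [4y] bond c/1=7/100: DF=(23579/20000 − 7/100·(0.996500+0.981500+0.935800))/(1+7/100) = 1139/1250 ≈ 0.911200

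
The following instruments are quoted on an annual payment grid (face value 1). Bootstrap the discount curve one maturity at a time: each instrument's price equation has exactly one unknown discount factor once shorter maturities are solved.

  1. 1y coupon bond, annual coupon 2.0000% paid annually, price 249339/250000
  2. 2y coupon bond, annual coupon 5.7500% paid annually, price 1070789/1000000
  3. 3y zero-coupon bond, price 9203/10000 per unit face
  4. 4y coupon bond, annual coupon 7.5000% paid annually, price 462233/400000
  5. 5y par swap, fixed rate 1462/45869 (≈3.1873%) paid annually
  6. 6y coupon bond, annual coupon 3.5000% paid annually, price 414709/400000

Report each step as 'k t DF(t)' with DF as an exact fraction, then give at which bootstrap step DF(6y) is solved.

step 1 [1y] bond c/1=1/50: DF=(249339/250000 − 1/50·(0))/(1+1/50) = 4889/5000 ≈ 0.977800
step 2 [2y] bond c/1=23/400: DF=(1070789/1000000 − 23/400·(0.977800))/(1+23/400) = 4797/5000 ≈ 0.959400
step 3 [3y] zero: DF = P = 9203/10000 ≈ 0.920300
step 4 [4y] bond c/1=3/40: DF=(462233/400000 − 3/40·(0.977800+0.959400+0.920300))/(1+3/40) = 2189/2500 ≈ 0.875600
step 5 [5y] swap r/1=1462/45869: DF=(1 − 1462/45869·(0.977800+0.959400+0.920300+0.875600))/(1+1462/45869) = 4269/5000 ≈ 0.853800
step 6 [6y] bond c/1=7/200: DF=(414709/400000 − 7/200·(0.977800+0.959400+0.920300+0.875600+0.853800))/(1+7/200) = 4233/5000 ≈ 0.846600

1 1 4889/5000
2 2 4797/5000
3 3 9203/10000
4 4 2189/2500
5 5 4269/5000
6 6 4233/5000
DF(6y) is solved at step 6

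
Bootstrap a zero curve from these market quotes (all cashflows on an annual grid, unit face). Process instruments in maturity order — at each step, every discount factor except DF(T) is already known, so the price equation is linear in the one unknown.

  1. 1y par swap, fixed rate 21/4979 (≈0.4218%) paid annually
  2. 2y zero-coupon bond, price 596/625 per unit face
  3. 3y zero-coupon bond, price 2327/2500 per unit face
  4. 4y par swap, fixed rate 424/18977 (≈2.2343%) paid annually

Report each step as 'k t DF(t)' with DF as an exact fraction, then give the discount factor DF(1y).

1 1 4979/5000
2 2 596/625
3 3 2327/2500
4 4 572/625
DF(1y) = 4979/5000 ≈ 0.995800

step 1 [1y] swap r/1=21/4979: DF=(1 − 21/4979·(0))/(1+21/4979) = 4979/5000 ≈ 0.995800
step 2 [2y] zero: DF = P = 596/625 ≈ 0.953600
step 3 [3y] zero: DF = P = 2327/2500 ≈ 0.930800
step 4 [4y] swap r/1=424/18977: DF=(1 − 424/18977·(0.995800+0.953600+0.930800))/(1+424/18977) = 572/625 ≈ 0.915200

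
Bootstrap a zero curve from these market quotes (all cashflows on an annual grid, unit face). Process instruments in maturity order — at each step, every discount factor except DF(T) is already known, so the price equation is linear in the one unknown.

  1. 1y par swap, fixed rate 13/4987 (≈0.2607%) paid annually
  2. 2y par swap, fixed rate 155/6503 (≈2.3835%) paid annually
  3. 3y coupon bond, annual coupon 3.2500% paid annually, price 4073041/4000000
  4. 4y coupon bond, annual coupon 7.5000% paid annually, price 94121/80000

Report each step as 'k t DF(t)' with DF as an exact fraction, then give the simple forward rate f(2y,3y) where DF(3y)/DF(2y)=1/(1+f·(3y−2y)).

1 1 4987/5000
2 2 1907/2000
3 3 578/625
4 4 4469/5000
f(2y,3y) = ((1907/2000)/(578/625) − 1)/(1) = 287/9248 ≈ 3.1034%

step 1 [1y] swap r/1=13/4987: DF=(1 − 13/4987·(0))/(1+13/4987) = 4987/5000 ≈ 0.997400
step 2 [2y] swap r/1=155/6503: DF=(1 − 155/6503·(0.997400))/(1+155/6503) = 1907/2000 ≈ 0.953500
step 3 [3y] bond c/1=13/400: DF=(4073041/4000000 − 13/400·(0.997400+0.953500))/(1+13/400) = 578/625 ≈ 0.924800
step 4 [4y] bond c/1=3/40: DF=(94121/80000 − 3/40·(0.997400+0.953500+0.924800))/(1+3/40) = 4469/5000 ≈ 0.893800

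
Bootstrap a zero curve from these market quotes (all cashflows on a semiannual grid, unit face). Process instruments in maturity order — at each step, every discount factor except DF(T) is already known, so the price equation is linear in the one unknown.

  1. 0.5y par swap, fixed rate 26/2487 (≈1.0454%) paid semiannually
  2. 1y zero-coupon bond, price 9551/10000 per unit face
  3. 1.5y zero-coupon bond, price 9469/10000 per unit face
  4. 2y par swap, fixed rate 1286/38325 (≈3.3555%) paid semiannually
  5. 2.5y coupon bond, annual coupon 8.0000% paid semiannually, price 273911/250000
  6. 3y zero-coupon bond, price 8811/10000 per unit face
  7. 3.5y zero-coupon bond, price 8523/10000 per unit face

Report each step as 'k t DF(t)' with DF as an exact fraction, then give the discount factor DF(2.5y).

1 1/2 2487/2500
2 1 9551/10000
3 3/2 9469/10000
4 2 9357/10000
5 5/2 9061/10000
6 3 8811/10000
7 7/2 8523/10000
DF(2.5y) = 9061/10000 ≈ 0.906100

step 1 [0.5y] swap r/2=13/2487: DF=(1 − 13/2487·(0))/(1+13/2487) = 2487/2500 ≈ 0.994800
step 2 [1y] zero: DF = P = 9551/10000 ≈ 0.955100
step 3 [1.5y] zero: DF = P = 9469/10000 ≈ 0.946900
step 4 [2y] swap r/2=643/38325: DF=(1 − 643/38325·(0.994800+0.955100+0.946900))/(1+643/38325) = 9357/10000 ≈ 0.935700
step 5 [2.5y] bond c/2=1/25: DF=(273911/250000 − 1/25·(0.994800+0.955100+0.946900+0.935700))/(1+1/25) = 9061/10000 ≈ 0.906100
step 6 [3y] zero: DF = P = 8811/10000 ≈ 0.881100
step 7 [3.5y] zero: DF = P = 8523/10000 ≈ 0.852300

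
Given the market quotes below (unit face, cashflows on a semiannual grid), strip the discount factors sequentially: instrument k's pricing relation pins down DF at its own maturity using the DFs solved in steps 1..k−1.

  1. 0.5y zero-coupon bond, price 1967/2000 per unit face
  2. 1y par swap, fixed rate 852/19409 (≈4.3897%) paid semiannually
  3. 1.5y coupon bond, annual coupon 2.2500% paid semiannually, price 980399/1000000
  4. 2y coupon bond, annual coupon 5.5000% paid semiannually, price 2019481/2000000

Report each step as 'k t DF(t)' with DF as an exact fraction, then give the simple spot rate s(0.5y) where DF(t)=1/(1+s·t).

1 1/2 1967/2000
2 1 4787/5000
3 3/2 9479/10000
4 2 4527/5000
s(0.5y) = (1/(1967/2000) − 1)/(1/2) = 66/1967 ≈ 3.3554%

step 1 [0.5y] zero: DF = P = 1967/2000 ≈ 0.983500
step 2 [1y] swap r/2=426/19409: DF=(1 − 426/19409·(0.983500))/(1+426/19409) = 4787/5000 ≈ 0.957400
step 3 [1.5y] bond c/2=9/800: DF=(980399/1000000 − 9/800·(0.983500+0.957400))/(1+9/800) = 9479/10000 ≈ 0.947900
step 4 [2y] bond c/2=11/400: DF=(2019481/2000000 − 11/400·(0.983500+0.957400+0.947900))/(1+11/400) = 4527/5000 ≈ 0.905400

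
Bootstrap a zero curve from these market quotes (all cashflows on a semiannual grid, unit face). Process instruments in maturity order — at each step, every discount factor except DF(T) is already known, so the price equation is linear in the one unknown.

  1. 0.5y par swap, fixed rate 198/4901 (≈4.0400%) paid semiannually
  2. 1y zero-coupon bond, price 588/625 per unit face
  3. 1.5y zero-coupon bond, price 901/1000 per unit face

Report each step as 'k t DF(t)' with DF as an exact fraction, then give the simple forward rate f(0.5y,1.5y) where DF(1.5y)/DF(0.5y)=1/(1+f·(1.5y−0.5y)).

step 1 [0.5y] swap r/2=99/4901: DF=(1 − 99/4901·(0))/(1+99/4901) = 4901/5000 ≈ 0.980200
step 2 [1y] zero: DF = P = 588/625 ≈ 0.940800
step 3 [1.5y] zero: DF = P = 901/1000 ≈ 0.901000

1 1/2 4901/5000
2 1 588/625
3 3/2 901/1000
f(0.5y,1.5y) = ((4901/5000)/(901/1000) − 1)/(1) = 396/4505 ≈ 8.7902%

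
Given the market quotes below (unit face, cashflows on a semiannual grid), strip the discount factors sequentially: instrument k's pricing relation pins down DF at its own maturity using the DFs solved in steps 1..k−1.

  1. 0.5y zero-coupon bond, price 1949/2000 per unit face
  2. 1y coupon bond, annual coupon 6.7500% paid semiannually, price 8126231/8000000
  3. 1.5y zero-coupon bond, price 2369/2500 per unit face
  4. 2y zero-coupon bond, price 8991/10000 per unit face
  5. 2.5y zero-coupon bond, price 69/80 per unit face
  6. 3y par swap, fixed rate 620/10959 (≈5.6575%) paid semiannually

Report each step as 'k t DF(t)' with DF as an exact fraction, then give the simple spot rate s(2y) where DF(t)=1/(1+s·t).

1 1/2 1949/2000
2 1 2377/2500
3 3/2 2369/2500
4 2 8991/10000
5 5/2 69/80
6 3 169/200
s(2y) = (1/(8991/10000) − 1)/(2) = 1009/17982 ≈ 5.6112%

step 1 [0.5y] zero: DF = P = 1949/2000 ≈ 0.974500
step 2 [1y] bond c/2=27/800: DF=(8126231/8000000 − 27/800·(0.974500))/(1+27/800) = 2377/2500 ≈ 0.950800
step 3 [1.5y] zero: DF = P = 2369/2500 ≈ 0.947600
step 4 [2y] zero: DF = P = 8991/10000 ≈ 0.899100
step 5 [2.5y] zero: DF = P = 69/80 ≈ 0.862500
step 6 [3y] swap r/2=310/10959: DF=(1 − 310/10959·(0.974500+0.950800+0.947600+0.899100+0.862500))/(1+310/10959) = 169/200 ≈ 0.845000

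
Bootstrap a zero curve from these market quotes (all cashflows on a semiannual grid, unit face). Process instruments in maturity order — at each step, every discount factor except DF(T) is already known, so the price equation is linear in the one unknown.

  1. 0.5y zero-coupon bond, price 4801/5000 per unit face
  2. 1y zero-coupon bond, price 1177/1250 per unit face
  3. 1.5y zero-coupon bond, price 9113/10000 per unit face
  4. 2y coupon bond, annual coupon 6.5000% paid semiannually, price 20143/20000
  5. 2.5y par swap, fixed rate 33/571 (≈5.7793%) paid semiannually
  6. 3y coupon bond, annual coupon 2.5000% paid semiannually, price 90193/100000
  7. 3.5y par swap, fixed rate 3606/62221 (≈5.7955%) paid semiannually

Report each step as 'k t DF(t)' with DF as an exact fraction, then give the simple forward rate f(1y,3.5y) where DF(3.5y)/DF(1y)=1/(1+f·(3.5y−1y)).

step 1 [0.5y] zero: DF = P = 4801/5000 ≈ 0.960200
step 2 [1y] zero: DF = P = 1177/1250 ≈ 0.941600
step 3 [1.5y] zero: DF = P = 9113/10000 ≈ 0.911300
step 4 [2y] bond c/2=13/400: DF=(20143/20000 − 13/400·(0.960200+0.941600+0.911300))/(1+13/400) = 8869/10000 ≈ 0.886900
step 5 [2.5y] swap r/2=33/1142: DF=(1 − 33/1142·(0.960200+0.941600+0.911300+0.886900))/(1+33/1142) = 217/250 ≈ 0.868000
step 6 [3y] bond c/2=1/80: DF=(90193/100000 − 1/80·(0.960200+0.941600+0.911300+0.886900+0.868000))/(1+1/80) = 1043/1250 ≈ 0.834400
step 7 [3.5y] swap r/2=1803/62221: DF=(1 − 1803/62221·(0.960200+0.941600+0.911300+0.886900+0.868000+0.834400))/(1+1803/62221) = 8197/10000 ≈ 0.819700

1 1/2 4801/5000
2 1 1177/1250
3 3/2 9113/10000
4 2 8869/10000
5 5/2 217/250
6 3 1043/1250
7 7/2 8197/10000
f(1y,3.5y) = ((1177/1250)/(8197/10000) − 1)/(5/2) = 2438/40985 ≈ 5.9485%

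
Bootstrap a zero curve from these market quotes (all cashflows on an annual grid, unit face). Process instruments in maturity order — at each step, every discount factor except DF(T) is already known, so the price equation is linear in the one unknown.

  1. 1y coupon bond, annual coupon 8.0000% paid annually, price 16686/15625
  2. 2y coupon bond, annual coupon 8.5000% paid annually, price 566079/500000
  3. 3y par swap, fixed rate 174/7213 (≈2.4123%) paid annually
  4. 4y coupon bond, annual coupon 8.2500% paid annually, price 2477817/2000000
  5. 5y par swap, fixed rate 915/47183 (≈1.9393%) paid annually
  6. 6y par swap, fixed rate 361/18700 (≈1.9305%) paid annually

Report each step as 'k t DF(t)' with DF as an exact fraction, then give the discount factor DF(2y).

step 1 [1y] bond c/1=2/25: DF=(16686/15625 − 2/25·(0))/(1+2/25) = 618/625 ≈ 0.988800
step 2 [2y] bond c/1=17/200: DF=(566079/500000 − 17/200·(0.988800))/(1+17/200) = 483/500 ≈ 0.966000
step 3 [3y] swap r/1=174/7213: DF=(1 − 174/7213·(0.988800+0.966000))/(1+174/7213) = 1163/1250 ≈ 0.930400
step 4 [4y] bond c/1=33/400: DF=(2477817/2000000 − 33/400·(0.988800+0.966000+0.930400))/(1+33/400) = 4623/5000 ≈ 0.924600
step 5 [5y] swap r/1=915/47183: DF=(1 − 915/47183·(0.988800+0.966000+0.930400+0.924600))/(1+915/47183) = 1817/2000 ≈ 0.908500
step 6 [6y] swap r/1=361/18700: DF=(1 − 361/18700·(0.988800+0.966000+0.930400+0.924600+0.908500))/(1+361/18700) = 8917/10000 ≈ 0.891700

1 1 618/625
2 2 483/500
3 3 1163/1250
4 4 4623/5000
5 5 1817/2000
6 6 8917/10000
DF(2y) = 483/500 ≈ 0.966000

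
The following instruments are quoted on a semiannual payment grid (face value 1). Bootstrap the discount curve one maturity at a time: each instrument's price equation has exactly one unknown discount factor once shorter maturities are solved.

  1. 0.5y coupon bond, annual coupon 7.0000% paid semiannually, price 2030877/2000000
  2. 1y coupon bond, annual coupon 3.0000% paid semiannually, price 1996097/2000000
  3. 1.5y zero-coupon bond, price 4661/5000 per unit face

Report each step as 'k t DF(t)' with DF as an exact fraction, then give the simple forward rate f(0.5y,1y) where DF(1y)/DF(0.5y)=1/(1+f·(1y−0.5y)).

step 1 [0.5y] bond c/2=7/200: DF=(2030877/2000000 − 7/200·(0))/(1+7/200) = 9811/10000 ≈ 0.981100
step 2 [1y] bond c/2=3/200: DF=(1996097/2000000 − 3/200·(0.981100))/(1+3/200) = 1211/1250 ≈ 0.968800
step 3 [1.5y] zero: DF = P = 4661/5000 ≈ 0.932200

1 1/2 9811/10000
2 1 1211/1250
3 3/2 4661/5000
f(0.5y,1y) = ((9811/10000)/(1211/1250) − 1)/(1/2) = 123/4844 ≈ 2.5392%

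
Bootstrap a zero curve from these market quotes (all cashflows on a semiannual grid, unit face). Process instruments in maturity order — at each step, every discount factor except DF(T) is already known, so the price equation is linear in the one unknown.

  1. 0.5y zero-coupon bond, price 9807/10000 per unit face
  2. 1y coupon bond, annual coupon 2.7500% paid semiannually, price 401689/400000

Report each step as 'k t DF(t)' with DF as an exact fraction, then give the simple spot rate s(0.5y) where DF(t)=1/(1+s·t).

1 1/2 9807/10000
2 1 9773/10000
s(0.5y) = (1/(9807/10000) − 1)/(1/2) = 386/9807 ≈ 3.9360%

step 1 [0.5y] zero: DF = P = 9807/10000 ≈ 0.980700
step 2 [1y] bond c/2=11/800: DF=(401689/400000 − 11/800·(0.980700))/(1+11/800) = 9773/10000 ≈ 0.977300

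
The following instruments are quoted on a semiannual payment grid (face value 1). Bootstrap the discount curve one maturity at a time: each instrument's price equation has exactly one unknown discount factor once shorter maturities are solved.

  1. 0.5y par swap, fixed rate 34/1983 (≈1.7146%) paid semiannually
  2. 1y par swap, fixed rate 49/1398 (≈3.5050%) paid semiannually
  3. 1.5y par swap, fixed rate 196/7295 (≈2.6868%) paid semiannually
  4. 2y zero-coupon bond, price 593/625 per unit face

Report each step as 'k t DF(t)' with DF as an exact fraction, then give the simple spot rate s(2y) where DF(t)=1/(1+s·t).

step 1 [0.5y] swap r/2=17/1983: DF=(1 − 17/1983·(0))/(1+17/1983) = 1983/2000 ≈ 0.991500
step 2 [1y] swap r/2=49/2796: DF=(1 − 49/2796·(0.991500))/(1+49/2796) = 9657/10000 ≈ 0.965700
step 3 [1.5y] swap r/2=98/7295: DF=(1 − 98/7295·(0.991500+0.965700))/(1+98/7295) = 1201/1250 ≈ 0.960800
step 4 [2y] zero: DF = P = 593/625 ≈ 0.948800

1 1/2 1983/2000
2 1 9657/10000
3 3/2 1201/1250
4 2 593/625
s(2y) = (1/(593/625) − 1)/(2) = 16/593 ≈ 2.6981%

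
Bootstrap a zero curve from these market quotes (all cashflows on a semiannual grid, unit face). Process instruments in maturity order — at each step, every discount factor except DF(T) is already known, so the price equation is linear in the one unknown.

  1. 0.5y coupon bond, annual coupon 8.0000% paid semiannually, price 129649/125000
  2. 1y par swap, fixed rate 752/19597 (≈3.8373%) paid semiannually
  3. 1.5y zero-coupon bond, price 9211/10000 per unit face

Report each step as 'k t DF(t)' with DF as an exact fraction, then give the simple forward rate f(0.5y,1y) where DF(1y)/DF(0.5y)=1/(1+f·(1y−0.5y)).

1 1/2 9973/10000
2 1 1203/1250
3 3/2 9211/10000
f(0.5y,1y) = ((9973/10000)/(1203/1250) − 1)/(1/2) = 349/4812 ≈ 7.2527%

step 1 [0.5y] bond c/2=1/25: DF=(129649/125000 − 1/25·(0))/(1+1/25) = 9973/10000 ≈ 0.997300
step 2 [1y] swap r/2=376/19597: DF=(1 − 376/19597·(0.997300))/(1+376/19597) = 1203/1250 ≈ 0.962400
step 3 [1.5y] zero: DF = P = 9211/10000 ≈ 0.921100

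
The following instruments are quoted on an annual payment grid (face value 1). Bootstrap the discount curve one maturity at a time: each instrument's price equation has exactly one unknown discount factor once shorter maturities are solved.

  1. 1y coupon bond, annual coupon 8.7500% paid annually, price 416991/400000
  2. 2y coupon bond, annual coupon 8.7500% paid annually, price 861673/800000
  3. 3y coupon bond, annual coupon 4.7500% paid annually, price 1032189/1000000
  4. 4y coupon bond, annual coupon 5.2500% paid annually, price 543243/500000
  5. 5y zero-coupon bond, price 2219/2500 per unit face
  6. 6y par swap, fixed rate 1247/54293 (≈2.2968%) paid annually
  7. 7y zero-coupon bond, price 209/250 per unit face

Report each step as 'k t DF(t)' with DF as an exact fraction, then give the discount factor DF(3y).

1 1 4793/5000
2 2 9133/10000
3 3 1801/2000
4 4 447/500
5 5 2219/2500
6 6 8753/10000
7 7 209/250
DF(3y) = 1801/2000 ≈ 0.900500

step 1 [1y] bond c/1=7/80: DF=(416991/400000 − 7/80·(0))/(1+7/80) = 4793/5000 ≈ 0.958600
step 2 [2y] bond c/1=7/80: DF=(861673/800000 − 7/80·(0.958600))/(1+7/80) = 9133/10000 ≈ 0.913300
step 3 [3y] bond c/1=19/400: DF=(1032189/1000000 − 19/400·(0.958600+0.913300))/(1+19/400) = 1801/2000 ≈ 0.900500
step 4 [4y] bond c/1=21/400: DF=(543243/500000 − 21/400·(0.958600+0.913300+0.900500))/(1+21/400) = 447/500 ≈ 0.894000
step 5 [5y] zero: DF = P = 2219/2500 ≈ 0.887600
step 6 [6y] swap r/1=1247/54293: DF=(1 − 1247/54293·(0.958600+0.913300+0.900500+0.894000+0.887600))/(1+1247/54293) = 8753/10000 ≈ 0.875300
step 7 [7y] zero: DF = P = 209/250 ≈ 0.836000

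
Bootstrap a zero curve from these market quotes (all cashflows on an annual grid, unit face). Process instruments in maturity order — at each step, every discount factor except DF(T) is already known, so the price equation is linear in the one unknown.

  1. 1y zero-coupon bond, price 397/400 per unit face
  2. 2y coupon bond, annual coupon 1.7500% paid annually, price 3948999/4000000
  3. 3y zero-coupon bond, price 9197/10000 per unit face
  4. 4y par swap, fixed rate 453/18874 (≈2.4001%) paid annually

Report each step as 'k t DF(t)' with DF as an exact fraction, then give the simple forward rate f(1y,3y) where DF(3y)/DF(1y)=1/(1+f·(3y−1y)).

1 1 397/400
2 2 2383/2500
3 3 9197/10000
4 4 4547/5000
f(1y,3y) = ((397/400)/(9197/10000) − 1)/(2) = 364/9197 ≈ 3.9578%

step 1 [1y] zero: DF = P = 397/400 ≈ 0.992500
step 2 [2y] bond c/1=7/400: DF=(3948999/4000000 − 7/400·(0.992500))/(1+7/400) = 2383/2500 ≈ 0.953200
step 3 [3y] zero: DF = P = 9197/10000 ≈ 0.919700
step 4 [4y] swap r/1=453/18874: DF=(1 − 453/18874·(0.992500+0.953200+0.919700))/(1+453/18874) = 4547/5000 ≈ 0.909400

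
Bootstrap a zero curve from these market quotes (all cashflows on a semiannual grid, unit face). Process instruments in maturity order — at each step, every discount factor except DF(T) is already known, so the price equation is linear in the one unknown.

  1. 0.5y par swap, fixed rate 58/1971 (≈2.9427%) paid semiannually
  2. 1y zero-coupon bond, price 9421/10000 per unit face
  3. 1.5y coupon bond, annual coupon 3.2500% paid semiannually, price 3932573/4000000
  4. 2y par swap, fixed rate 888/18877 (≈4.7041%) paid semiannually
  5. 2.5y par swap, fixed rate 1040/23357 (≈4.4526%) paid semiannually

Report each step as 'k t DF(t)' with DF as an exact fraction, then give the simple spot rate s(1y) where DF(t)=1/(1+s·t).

step 1 [0.5y] swap r/2=29/1971: DF=(1 − 29/1971·(0))/(1+29/1971) = 1971/2000 ≈ 0.985500
step 2 [1y] zero: DF = P = 9421/10000 ≈ 0.942100
step 3 [1.5y] bond c/2=13/800: DF=(3932573/4000000 − 13/800·(0.985500+0.942100))/(1+13/800) = 4683/5000 ≈ 0.936600
step 4 [2y] swap r/2=444/18877: DF=(1 − 444/18877·(0.985500+0.942100+0.936600))/(1+444/18877) = 1139/1250 ≈ 0.911200
step 5 [2.5y] swap r/2=520/23357: DF=(1 − 520/23357·(0.985500+0.942100+0.936600+0.911200))/(1+520/23357) = 112/125 ≈ 0.896000

1 1/2 1971/2000
2 1 9421/10000
3 3/2 4683/5000
4 2 1139/1250
5 5/2 112/125
s(1y) = (1/(9421/10000) − 1)/(1) = 579/9421 ≈ 6.1458%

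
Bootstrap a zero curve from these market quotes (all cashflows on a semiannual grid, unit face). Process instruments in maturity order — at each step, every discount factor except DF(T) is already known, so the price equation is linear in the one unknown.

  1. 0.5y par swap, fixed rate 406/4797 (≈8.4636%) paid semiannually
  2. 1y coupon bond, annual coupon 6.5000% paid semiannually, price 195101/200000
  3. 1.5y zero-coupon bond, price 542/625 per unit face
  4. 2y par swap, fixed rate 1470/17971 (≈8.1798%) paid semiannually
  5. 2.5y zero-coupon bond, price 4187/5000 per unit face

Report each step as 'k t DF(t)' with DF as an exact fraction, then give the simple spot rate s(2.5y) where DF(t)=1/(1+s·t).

1 1/2 4797/5000
2 1 4573/5000
3 3/2 542/625
4 2 853/1000
5 5/2 4187/5000
s(2.5y) = (1/(4187/5000) − 1)/(5/2) = 1626/20935 ≈ 7.7669%

step 1 [0.5y] swap r/2=203/4797: DF=(1 − 203/4797·(0))/(1+203/4797) = 4797/5000 ≈ 0.959400
step 2 [1y] bond c/2=13/400: DF=(195101/200000 − 13/400·(0.959400))/(1+13/400) = 4573/5000 ≈ 0.914600
step 3 [1.5y] zero: DF = P = 542/625 ≈ 0.867200
step 4 [2y] swap r/2=735/17971: DF=(1 − 735/17971·(0.959400+0.914600+0.867200))/(1+735/17971) = 853/1000 ≈ 0.853000
step 5 [2.5y] zero: DF = P = 4187/5000 ≈ 0.837400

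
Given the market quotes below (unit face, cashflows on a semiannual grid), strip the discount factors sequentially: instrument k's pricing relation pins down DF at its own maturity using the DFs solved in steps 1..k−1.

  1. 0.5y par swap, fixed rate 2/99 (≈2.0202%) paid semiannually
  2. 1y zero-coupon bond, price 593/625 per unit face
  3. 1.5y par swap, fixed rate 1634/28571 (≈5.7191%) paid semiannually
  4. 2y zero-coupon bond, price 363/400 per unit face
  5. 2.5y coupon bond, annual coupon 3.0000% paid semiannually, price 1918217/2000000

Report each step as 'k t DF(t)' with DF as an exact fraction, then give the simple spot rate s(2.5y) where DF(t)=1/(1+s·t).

1 1/2 99/100
2 1 593/625
3 3/2 9183/10000
4 2 363/400
5 5/2 8893/10000
s(2.5y) = (1/(8893/10000) − 1)/(5/2) = 2214/44465 ≈ 4.9792%

step 1 [0.5y] swap r/2=1/99: DF=(1 − 1/99·(0))/(1+1/99) = 99/100 ≈ 0.990000
step 2 [1y] zero: DF = P = 593/625 ≈ 0.948800
step 3 [1.5y] swap r/2=817/28571: DF=(1 − 817/28571·(0.990000+0.948800))/(1+817/28571) = 9183/10000 ≈ 0.918300
step 4 [2y] zero: DF = P = 363/400 ≈ 0.907500
step 5 [2.5y] bond c/2=3/200: DF=(1918217/2000000 − 3/200·(0.990000+0.948800+0.918300+0.907500))/(1+3/200) = 8893/10000 ≈ 0.889300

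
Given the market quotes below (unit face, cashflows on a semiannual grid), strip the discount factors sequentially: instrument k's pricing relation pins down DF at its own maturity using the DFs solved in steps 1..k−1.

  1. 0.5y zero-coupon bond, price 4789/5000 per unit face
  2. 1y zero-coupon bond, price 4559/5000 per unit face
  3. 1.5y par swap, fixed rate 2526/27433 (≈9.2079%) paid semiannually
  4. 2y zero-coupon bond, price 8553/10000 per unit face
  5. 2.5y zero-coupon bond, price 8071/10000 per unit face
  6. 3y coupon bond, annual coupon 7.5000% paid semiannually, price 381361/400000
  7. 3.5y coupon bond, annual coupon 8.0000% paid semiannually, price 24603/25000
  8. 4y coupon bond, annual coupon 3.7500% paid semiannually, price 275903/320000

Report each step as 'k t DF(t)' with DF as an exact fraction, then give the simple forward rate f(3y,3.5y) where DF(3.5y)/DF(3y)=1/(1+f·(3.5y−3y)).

1 1/2 4789/5000
2 1 4559/5000
3 3/2 8737/10000
4 2 8553/10000
5 5/2 8071/10000
6 3 7597/10000
7 7/2 1869/2500
8 4 59/80
f(3y,3.5y) = ((7597/10000)/(1869/2500) − 1)/(1/2) = 121/3738 ≈ 3.2370%

step 1 [0.5y] zero: DF = P = 4789/5000 ≈ 0.957800
step 2 [1y] zero: DF = P = 4559/5000 ≈ 0.911800
step 3 [1.5y] swap r/2=1263/27433: DF=(1 − 1263/27433·(0.957800+0.911800))/(1+1263/27433) = 8737/10000 ≈ 0.873700
step 4 [2y] zero: DF = P = 8553/10000 ≈ 0.855300
step 5 [2.5y] zero: DF = P = 8071/10000 ≈ 0.807100
step 6 [3y] bond c/2=3/80: DF=(381361/400000 − 3/80·(0.957800+0.911800+0.873700+0.855300+0.807100))/(1+3/80) = 7597/10000 ≈ 0.759700
step 7 [3.5y] bond c/2=1/25: DF=(24603/25000 − 1/25·(0.957800+0.911800+0.873700+0.855300+0.807100+0.759700))/(1+1/25) = 1869/2500 ≈ 0.747600
step 8 [4y] bond c/2=3/160: DF=(275903/320000 − 3/160·(0.957800+0.911800+0.873700+0.855300+0.807100+0.759700+0.747600))/(1+3/160) = 59/80 ≈ 0.737500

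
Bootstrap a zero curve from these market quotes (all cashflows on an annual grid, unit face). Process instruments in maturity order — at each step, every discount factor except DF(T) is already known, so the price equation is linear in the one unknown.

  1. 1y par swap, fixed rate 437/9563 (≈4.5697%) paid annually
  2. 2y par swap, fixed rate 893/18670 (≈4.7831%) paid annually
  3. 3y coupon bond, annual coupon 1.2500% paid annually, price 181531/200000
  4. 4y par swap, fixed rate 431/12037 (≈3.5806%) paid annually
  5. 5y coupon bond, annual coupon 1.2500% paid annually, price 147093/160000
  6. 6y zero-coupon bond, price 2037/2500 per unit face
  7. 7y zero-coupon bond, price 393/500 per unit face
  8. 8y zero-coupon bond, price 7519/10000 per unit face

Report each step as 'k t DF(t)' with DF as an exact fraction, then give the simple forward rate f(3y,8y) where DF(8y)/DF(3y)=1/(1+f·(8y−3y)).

1 1 9563/10000
2 2 9107/10000
3 3 4367/5000
4 4 8707/10000
5 5 4317/5000
6 6 2037/2500
7 7 393/500
8 8 7519/10000
f(3y,8y) = ((4367/5000)/(7519/10000) − 1)/(5) = 243/7519 ≈ 3.2318%

step 1 [1y] swap r/1=437/9563: DF=(1 − 437/9563·(0))/(1+437/9563) = 9563/10000 ≈ 0.956300
step 2 [2y] swap r/1=893/18670: DF=(1 − 893/18670·(0.956300))/(1+893/18670) = 9107/10000 ≈ 0.910700
step 3 [3y] bond c/1=1/80: DF=(181531/200000 − 1/80·(0.956300+0.910700))/(1+1/80) = 4367/5000 ≈ 0.873400
step 4 [4y] swap r/1=431/12037: DF=(1 − 431/12037·(0.956300+0.910700+0.873400))/(1+431/12037) = 8707/10000 ≈ 0.870700
step 5 [5y] bond c/1=1/80: DF=(147093/160000 − 1/80·(0.956300+0.910700+0.873400+0.870700))/(1+1/80) = 4317/5000 ≈ 0.863400
step 6 [6y] zero: DF = P = 2037/2500 ≈ 0.814800
step 7 [7y] zero: DF = P = 393/500 ≈ 0.786000
step 8 [8y] zero: DF = P = 7519/10000 ≈ 0.751900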